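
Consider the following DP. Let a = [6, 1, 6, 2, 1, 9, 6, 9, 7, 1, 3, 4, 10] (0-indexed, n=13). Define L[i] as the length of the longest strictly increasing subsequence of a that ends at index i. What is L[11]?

4

   i    0    1    2    3    4    5    6    7    8    9   10   11   12
a[i]    6    1    6    2    1    9    6    9    7    1    3    4   10
L[i]    1    1    2    2    1    3    3    4    4    1    3    4    5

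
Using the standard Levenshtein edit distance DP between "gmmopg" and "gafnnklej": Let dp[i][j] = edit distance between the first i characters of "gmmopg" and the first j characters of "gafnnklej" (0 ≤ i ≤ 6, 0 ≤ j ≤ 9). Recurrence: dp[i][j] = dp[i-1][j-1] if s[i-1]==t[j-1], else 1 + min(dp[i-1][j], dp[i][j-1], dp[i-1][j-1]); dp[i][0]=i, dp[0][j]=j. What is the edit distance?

   ''  g  a  f  n  n  k  l  e  j
''  0  1  2  3  4  5  6  7  8  9
 g  1  0  1  2  3  4  5  6  7  8
 m  2  1  1  2  3  4  5  6  7  8
 m  3  2  2  2  3  4  5  6  7  8
 o  4  3  3  3  3  4  5  6  7  8
 p  5  4  4  4  4  4  5  6  7  8
 g  6  5  5  5  5  5  5  6  7  8

8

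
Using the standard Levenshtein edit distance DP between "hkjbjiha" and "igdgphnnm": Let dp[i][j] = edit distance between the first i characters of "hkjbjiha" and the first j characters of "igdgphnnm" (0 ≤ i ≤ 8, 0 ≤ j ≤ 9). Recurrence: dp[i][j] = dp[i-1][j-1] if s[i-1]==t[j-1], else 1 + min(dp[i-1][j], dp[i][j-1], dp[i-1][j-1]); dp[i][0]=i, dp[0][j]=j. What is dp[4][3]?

   ''  i  g  d  g  p  h  n  n  m
''  0  1  2  3  4  5  6  7  8  9
 h  1  1  2  3  4  5  5  6  7  8
 k  2  2  2  3  4  5  6  6  7  8
 j  3  3  3  3  4  5  6  7  7  8
 b  4  4  4  4  4  5  6  7  8  8
 j  5  5  5  5  5  5  6  7  8  9
 i  6  5  6  6  6  6  6  7  8  9
 h  7  6  6  7  7  7  6  7  8  9
 a  8  7  7  7  8  8  7  7  8  9

4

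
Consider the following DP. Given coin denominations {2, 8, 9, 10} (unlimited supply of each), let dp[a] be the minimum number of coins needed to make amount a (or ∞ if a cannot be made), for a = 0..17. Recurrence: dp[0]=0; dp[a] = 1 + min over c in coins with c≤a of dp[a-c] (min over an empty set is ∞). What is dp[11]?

 a  0  1  2  3  4  5  6  7  8  9 10 11 12 13 14 15 16 17
dp  0  -  1  -  2  -  3  -  1  1  1  2  2  3  3  4  2  2
(- denotes ∞ / unreachable)

2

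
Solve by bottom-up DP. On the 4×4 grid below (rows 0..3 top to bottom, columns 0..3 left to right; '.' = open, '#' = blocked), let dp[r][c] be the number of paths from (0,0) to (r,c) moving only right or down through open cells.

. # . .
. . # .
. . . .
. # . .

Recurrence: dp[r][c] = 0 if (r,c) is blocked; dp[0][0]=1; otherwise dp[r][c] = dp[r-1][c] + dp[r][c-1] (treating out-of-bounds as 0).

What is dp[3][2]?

2

r\c   0   1   2   3
  0   1   0   0   0
  1   1   1   0   0
  2   1   2   2   2
  3   1   0   2   4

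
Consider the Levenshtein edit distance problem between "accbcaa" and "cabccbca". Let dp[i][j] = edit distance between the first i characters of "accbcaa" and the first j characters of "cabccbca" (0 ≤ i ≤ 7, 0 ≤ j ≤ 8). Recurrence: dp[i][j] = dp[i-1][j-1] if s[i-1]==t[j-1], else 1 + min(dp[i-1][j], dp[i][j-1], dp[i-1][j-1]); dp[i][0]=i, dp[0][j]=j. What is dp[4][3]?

   ''  c  a  b  c  c  b  c  a
''  0  1  2  3  4  5  6  7  8
 a  1  1  1  2  3  4  5  6  7
 c  2  1  2  2  2  3  4  5  6
 c  3  2  2  3  2  2  3  4  5
 b  4  3  3  2  3  3  2  3  4
 c  5  4  4  3  2  3  3  2  3
 a  6  5  4  4  3  3  4  3  2
 a  7  6  5  5  4  4  4  4  3

2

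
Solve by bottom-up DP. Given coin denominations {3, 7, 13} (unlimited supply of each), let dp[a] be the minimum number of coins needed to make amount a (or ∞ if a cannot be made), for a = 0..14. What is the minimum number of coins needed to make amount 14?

2

 a  0  1  2  3  4  5  6  7  8  9 10 11 12 13 14
dp  0  -  -  1  -  -  2  1  -  3  2  -  4  1  2
(- denotes ∞ / unreachable)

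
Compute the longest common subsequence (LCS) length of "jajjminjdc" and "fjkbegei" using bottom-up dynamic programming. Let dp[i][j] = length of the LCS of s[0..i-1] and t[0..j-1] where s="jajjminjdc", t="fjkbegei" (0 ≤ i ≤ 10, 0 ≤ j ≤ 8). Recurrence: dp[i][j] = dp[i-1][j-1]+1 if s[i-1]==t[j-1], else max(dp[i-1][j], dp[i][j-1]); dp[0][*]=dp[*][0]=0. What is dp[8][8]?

   ''  f  j  k  b  e  g  e  i
''  0  0  0  0  0  0  0  0  0
 j  0  0  1  1  1  1  1  1  1
 a  0  0  1  1  1  1  1  1  1
 j  0  0  1  1  1  1  1  1  1
 j  0  0  1  1  1  1  1  1  1
 m  0  0  1  1  1  1  1  1  1
 i  0  0  1  1  1  1  1  1  2
 n  0  0  1  1  1  1  1  1  2
 j  0  0  1  1  1  1  1  1  2
 d  0  0  1  1  1  1  1  1  2
 c  0  0  1  1  1  1  1  1  2

2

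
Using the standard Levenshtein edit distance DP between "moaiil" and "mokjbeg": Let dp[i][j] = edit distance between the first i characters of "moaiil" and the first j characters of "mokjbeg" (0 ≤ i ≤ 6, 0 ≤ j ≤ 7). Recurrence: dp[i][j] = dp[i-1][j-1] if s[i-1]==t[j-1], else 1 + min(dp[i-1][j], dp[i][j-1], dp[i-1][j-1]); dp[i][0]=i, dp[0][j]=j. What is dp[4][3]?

2

   ''  m  o  k  j  b  e  g
''  0  1  2  3  4  5  6  7
 m  1  0  1  2  3  4  5  6
 o  2  1  0  1  2  3  4  5
 a  3  2  1  1  2  3  4  5
 i  4  3  2  2  2  3  4  5
 i  5  4  3  3  3  3  4  5
 l  6  5  4  4  4  4  4  5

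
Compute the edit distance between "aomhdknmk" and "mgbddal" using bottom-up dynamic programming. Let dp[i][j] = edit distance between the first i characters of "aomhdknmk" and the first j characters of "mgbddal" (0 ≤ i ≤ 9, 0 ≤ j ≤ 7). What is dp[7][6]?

   ''  m  g  b  d  d  a  l
''  0  1  2  3  4  5  6  7
 a  1  1  2  3  4  5  5  6
 o  2  2  2  3  4  5  6  6
 m  3  2  3  3  4  5  6  7
 h  4  3  3  4  4  5  6  7
 d  5  4  4  4  4  4  5  6
 k  6  5  5  5  5  5  5  6
 n  7  6  6  6  6  6  6  6
 m  8  7  7  7  7  7  7  7
 k  9  8  8  8  8  8  8  8

6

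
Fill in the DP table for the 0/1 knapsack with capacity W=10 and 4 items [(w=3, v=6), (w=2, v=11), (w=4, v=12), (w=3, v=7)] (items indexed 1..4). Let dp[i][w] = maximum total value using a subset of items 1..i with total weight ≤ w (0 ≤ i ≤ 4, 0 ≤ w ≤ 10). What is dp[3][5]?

i\w   0   1   2   3   4   5   6   7   8   9  10
  0   0   0   0   0   0   0   0   0   0   0   0
  1   0   0   0   6   6   6   6   6   6   6   6
  2   0   0  11  11  11  17  17  17  17  17  17
  3   0   0  11  11  12  17  23  23  23  29  29
  4   0   0  11  11  12  18  23  23  24  30  30

17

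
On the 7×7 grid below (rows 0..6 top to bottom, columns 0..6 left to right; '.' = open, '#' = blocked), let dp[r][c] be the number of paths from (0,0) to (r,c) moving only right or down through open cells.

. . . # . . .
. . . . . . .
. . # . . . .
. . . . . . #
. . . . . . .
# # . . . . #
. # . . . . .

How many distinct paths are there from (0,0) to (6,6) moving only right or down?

193

r\c   0   1   2   3   4   5   6
  0   1   1   1   0   0   0   0
  1   1   2   3   3   3   3   3
  2   1   3   0   3   6   9  12
  3   1   4   4   7  13  22   0
  4   1   5   9  16  29  51  51
  5   0   0   9  25  54 105   0
  6   0   0   9  34  88 193 193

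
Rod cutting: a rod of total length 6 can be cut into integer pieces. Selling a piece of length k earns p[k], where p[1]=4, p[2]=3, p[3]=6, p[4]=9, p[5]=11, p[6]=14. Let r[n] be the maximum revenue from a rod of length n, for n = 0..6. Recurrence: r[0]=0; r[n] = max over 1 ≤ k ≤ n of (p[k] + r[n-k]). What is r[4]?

16

   n    0    1    2    3    4    5    6
r[n]    0    4    8   12   16   20   24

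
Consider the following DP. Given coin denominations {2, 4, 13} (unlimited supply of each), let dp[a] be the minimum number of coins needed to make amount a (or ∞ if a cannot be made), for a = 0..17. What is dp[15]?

 a  0  1  2  3  4  5  6  7  8  9 10 11 12 13 14 15 16 17
dp  0  -  1  -  1  -  2  -  2  -  3  -  3  1  4  2  4  2
(- denotes ∞ / unreachable)

2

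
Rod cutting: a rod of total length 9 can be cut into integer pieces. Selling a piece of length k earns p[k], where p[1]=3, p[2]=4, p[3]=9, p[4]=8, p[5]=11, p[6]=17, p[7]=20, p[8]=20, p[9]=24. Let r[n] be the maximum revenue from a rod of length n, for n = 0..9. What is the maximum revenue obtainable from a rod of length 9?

   n    0    1    2    3    4    5    6    7    8    9
r[n]    0    3    6    9   12   15   18   21   24   27

27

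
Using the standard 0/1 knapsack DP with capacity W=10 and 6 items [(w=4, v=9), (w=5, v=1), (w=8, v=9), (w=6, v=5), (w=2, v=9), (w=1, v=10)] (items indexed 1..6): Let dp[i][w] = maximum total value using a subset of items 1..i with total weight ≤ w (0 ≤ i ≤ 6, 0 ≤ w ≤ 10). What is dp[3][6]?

i\w   0   1   2   3   4   5   6   7   8   9  10
  0   0   0   0   0   0   0   0   0   0   0   0
  1   0   0   0   0   9   9   9   9   9   9   9
  2   0   0   0   0   9   9   9   9   9  10  10
  3   0   0   0   0   9   9   9   9   9  10  10
  4   0   0   0   0   9   9   9   9   9  10  14
  5   0   0   9   9   9   9  18  18  18  18  18
  6   0  10  10  19  19  19  19  28  28  28  28

9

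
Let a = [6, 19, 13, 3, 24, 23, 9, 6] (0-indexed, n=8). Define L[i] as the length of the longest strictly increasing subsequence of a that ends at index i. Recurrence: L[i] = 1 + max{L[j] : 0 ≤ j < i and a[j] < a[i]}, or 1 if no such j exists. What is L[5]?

3

   i    0    1    2    3    4    5    6    7
a[i]    6   19   13    3   24   23    9    6
L[i]    1    2    2    1    3    3    2    2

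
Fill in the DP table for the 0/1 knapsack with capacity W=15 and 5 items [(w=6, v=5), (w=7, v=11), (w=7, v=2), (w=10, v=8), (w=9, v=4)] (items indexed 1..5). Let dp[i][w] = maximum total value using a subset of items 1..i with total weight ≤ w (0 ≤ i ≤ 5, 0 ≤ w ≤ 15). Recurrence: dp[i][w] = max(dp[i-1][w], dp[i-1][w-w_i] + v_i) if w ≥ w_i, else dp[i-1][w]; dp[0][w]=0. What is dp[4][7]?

11

i\w   0   1   2   3   4   5   6   7   8   9  10  11  12  13  14  15
  0   0   0   0   0   0   0   0   0   0   0   0   0   0   0   0   0
  1   0   0   0   0   0   0   5   5   5   5   5   5   5   5   5   5
  2   0   0   0   0   0   0   5  11  11  11  11  11  11  16  16  16
  3   0   0   0   0   0   0   5  11  11  11  11  11  11  16  16  16
  4   0   0   0   0   0   0   5  11  11  11  11  11  11  16  16  16
  5   0   0   0   0   0   0   5  11  11  11  11  11  11  16  16  16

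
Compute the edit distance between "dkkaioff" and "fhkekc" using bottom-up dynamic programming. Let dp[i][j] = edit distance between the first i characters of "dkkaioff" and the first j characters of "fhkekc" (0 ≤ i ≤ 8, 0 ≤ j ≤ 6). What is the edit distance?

7

   ''  f  h  k  e  k  c
''  0  1  2  3  4  5  6
 d  1  1  2  3  4  5  6
 k  2  2  2  2  3  4  5
 k  3  3  3  2  3  3  4
 a  4  4  4  3  3  4  4
 i  5  5  5  4  4  4  5
 o  6  6  6  5  5  5  5
 f  7  6  7  6  6  6  6
 f  8  7  7  7  7  7  7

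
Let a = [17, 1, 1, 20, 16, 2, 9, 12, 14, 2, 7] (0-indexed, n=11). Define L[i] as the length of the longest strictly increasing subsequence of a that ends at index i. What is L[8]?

   i    0    1    2    3    4    5    6    7    8    9   10
a[i]   17    1    1   20   16    2    9   12   14    2    7
L[i]    1    1    1    2    2    2    3    4    5    2    3

5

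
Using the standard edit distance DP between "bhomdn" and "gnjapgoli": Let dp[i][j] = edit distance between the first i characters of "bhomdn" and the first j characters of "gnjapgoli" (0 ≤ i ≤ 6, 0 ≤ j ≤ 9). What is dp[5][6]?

6

   ''  g  n  j  a  p  g  o  l  i
''  0  1  2  3  4  5  6  7  8  9
 b  1  1  2  3  4  5  6  7  8  9
 h  2  2  2  3  4  5  6  7  8  9
 o  3  3  3  3  4  5  6  6  7  8
 m  4  4  4  4  4  5  6  7  7  8
 d  5  5  5  5  5  5  6  7  8  8
 n  6  6  5  6  6  6  6  7  8  9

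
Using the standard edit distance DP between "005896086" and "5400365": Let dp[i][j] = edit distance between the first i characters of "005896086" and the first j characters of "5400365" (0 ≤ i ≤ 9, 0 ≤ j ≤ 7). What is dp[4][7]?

5

   ''  5  4  0  0  3  6  5
''  0  1  2  3  4  5  6  7
 0  1  1  2  2  3  4  5  6
 0  2  2  2  2  2  3  4  5
 5  3  2  3  3  3  3  4  4
 8  4  3  3  4  4  4  4  5
 9  5  4  4  4  5  5  5  5
 6  6  5  5  5  5  6  5  6
 0  7  6  6  5  5  6  6  6
 8  8  7  7  6  6  6  7  7
 6  9  8  8  7  7  7  6  7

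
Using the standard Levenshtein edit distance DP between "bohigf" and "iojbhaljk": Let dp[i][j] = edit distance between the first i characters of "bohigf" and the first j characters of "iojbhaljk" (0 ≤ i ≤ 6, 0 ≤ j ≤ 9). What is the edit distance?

7

   ''  i  o  j  b  h  a  l  j  k
''  0  1  2  3  4  5  6  7  8  9
 b  1  1  2  3  3  4  5  6  7  8
 o  2  2  1  2  3  4  5  6  7  8
 h  3  3  2  2  3  3  4  5  6  7
 i  4  3  3  3  3  4  4  5  6  7
 g  5  4  4  4  4  4  5  5  6  7
 f  6  5  5  5  5  5  5  6  6  7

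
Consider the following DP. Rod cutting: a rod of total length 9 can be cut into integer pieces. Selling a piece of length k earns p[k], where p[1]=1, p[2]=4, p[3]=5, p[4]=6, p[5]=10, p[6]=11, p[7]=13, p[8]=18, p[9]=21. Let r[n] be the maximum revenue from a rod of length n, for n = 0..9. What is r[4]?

   n    0    1    2    3    4    5    6    7    8    9
r[n]    0    1    4    5    8   10   12   14   18   21

8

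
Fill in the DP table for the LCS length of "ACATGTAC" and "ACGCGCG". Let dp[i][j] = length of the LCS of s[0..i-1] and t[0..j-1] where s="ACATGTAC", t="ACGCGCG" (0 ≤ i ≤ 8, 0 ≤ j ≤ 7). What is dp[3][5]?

2

   ''  A  C  G  C  G  C  G
''  0  0  0  0  0  0  0  0
 A  0  1  1  1  1  1  1  1
 C  0  1  2  2  2  2  2  2
 A  0  1  2  2  2  2  2  2
 T  0  1  2  2  2  2  2  2
 G  0  1  2  3  3  3  3  3
 T  0  1  2  3  3  3  3  3
 A  0  1  2  3  3  3  3  3
 C  0  1  2  3  4  4  4  4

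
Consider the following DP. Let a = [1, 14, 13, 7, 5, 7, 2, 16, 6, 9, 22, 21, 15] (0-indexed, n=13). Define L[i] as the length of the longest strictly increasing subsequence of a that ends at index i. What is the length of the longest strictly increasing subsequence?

   i    0    1    2    3    4    5    6    7    8    9   10   11   12
a[i]    1   14   13    7    5    7    2   16    6    9   22   21   15
L[i]    1    2    2    2    2    3    2    4    3    4    5    5    5

5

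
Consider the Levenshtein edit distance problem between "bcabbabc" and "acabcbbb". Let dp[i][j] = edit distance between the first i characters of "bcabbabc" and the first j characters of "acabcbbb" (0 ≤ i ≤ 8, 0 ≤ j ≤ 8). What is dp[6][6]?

3

   ''  a  c  a  b  c  b  b  b
''  0  1  2  3  4  5  6  7  8
 b  1  1  2  3  3  4  5  6  7
 c  2  2  1  2  3  3  4  5  6
 a  3  2  2  1  2  3  4  5  6
 b  4  3  3  2  1  2  3  4  5
 b  5  4  4  3  2  2  2  3  4
 a  6  5  5  4  3  3  3  3  4
 b  7  6  6  5  4  4  3  3  3
 c  8  7  6  6  5  4  4  4  4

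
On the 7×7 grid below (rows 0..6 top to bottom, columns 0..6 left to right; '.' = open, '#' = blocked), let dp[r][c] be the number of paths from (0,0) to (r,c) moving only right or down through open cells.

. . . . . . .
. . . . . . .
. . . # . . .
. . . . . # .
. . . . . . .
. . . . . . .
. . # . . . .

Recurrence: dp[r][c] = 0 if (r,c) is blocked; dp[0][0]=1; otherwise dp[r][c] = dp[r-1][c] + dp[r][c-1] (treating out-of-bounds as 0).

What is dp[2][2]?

6

r\c   0   1   2   3   4   5   6
  0   1   1   1   1   1   1   1
  1   1   2   3   4   5   6   7
  2   1   3   6   0   5  11  18
  3   1   4  10  10  15   0  18
  4   1   5  15  25  40  40  58
  5   1   6  21  46  86 126 184
  6   1   7   0  46 132 258 442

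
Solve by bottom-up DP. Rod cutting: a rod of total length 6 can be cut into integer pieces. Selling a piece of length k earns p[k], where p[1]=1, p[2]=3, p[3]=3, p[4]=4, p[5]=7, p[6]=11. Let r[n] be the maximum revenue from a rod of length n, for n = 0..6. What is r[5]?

7

   n    0    1    2    3    4    5    6
r[n]    0    1    3    4    6    7   11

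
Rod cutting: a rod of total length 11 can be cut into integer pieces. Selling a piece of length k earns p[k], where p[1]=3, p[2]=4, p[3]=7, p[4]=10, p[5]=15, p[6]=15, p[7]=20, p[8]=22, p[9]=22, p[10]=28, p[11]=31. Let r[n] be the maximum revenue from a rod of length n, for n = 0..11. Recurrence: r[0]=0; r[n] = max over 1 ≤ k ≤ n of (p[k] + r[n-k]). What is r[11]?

33

   n    0    1    2    3    4    5    6    7    8    9   10   11
r[n]    0    3    6    9   12   15   18   21   24   27   30   33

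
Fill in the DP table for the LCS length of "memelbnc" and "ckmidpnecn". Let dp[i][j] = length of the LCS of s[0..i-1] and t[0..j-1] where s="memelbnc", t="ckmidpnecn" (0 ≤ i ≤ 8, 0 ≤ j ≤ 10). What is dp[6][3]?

1

   ''  c  k  m  i  d  p  n  e  c  n
''  0  0  0  0  0  0  0  0  0  0  0
 m  0  0  0  1  1  1  1  1  1  1  1
 e  0  0  0  1  1  1  1  1  2  2  2
 m  0  0  0  1  1  1  1  1  2  2  2
 e  0  0  0  1  1  1  1  1  2  2  2
 l  0  0  0  1  1  1  1  1  2  2  2
 b  0  0  0  1  1  1  1  1  2  2  2
 n  0  0  0  1  1  1  1  2  2  2  3
 c  0  1  1  1  1  1  1  2  2  3  3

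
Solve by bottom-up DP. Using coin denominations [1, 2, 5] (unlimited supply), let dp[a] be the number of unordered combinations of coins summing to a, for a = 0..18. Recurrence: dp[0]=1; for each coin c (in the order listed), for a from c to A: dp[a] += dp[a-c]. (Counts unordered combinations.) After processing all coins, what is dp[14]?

16

after  coin     0     1     2     3     4     5     6     7     8     9    10    11    12    13    14    15    16    17    18
          1     1     1     1     1     1     1     1     1     1     1     1     1     1     1     1     1     1     1     1
          2     1     1     2     2     3     3     4     4     5     5     6     6     7     7     8     8     9     9    10
          5     1     1     2     2     3     4     5     6     7     8    10    11    13    14    16    18    20    22    24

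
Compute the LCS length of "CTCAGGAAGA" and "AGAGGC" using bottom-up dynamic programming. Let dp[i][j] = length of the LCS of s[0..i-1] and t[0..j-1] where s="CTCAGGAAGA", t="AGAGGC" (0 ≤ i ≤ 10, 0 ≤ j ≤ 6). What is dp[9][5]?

4

   ''  A  G  A  G  G  C
''  0  0  0  0  0  0  0
 C  0  0  0  0  0  0  1
 T  0  0  0  0  0  0  1
 C  0  0  0  0  0  0  1
 A  0  1  1  1  1  1  1
 G  0  1  2  2  2  2  2
 G  0  1  2  2  3  3  3
 A  0  1  2  3  3  3  3
 A  0  1  2  3  3  3  3
 G  0  1  2  3  4  4  4
 A  0  1  2  3  4  4  4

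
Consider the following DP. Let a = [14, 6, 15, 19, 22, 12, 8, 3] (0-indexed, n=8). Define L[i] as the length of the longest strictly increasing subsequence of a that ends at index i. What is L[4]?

4

   i    0    1    2    3    4    5    6    7
a[i]   14    6   15   19   22   12    8    3
L[i]    1    1    2    3    4    2    2    1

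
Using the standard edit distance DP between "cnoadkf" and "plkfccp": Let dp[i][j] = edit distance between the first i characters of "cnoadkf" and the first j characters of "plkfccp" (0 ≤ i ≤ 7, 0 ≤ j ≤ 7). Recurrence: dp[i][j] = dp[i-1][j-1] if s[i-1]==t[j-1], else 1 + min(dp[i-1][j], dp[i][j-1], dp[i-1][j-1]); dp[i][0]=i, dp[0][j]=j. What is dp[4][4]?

4

   ''  p  l  k  f  c  c  p
''  0  1  2  3  4  5  6  7
 c  1  1  2  3  4  4  5  6
 n  2  2  2  3  4  5  5  6
 o  3  3  3  3  4  5  6  6
 a  4  4  4  4  4  5  6  7
 d  5  5  5  5  5  5  6  7
 k  6  6  6  5  6  6  6  7
 f  7  7  7  6  5  6  7  7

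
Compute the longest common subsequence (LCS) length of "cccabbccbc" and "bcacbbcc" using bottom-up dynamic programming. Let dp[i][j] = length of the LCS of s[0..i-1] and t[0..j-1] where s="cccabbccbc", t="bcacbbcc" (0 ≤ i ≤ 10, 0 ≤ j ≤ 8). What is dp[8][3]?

2

   ''  b  c  a  c  b  b  c  c
''  0  0  0  0  0  0  0  0  0
 c  0  0  1  1  1  1  1  1  1
 c  0  0  1  1  2  2  2  2  2
 c  0  0  1  1  2  2  2  3  3
 a  0  0  1  2  2  2  2  3  3
 b  0  1  1  2  2  3  3  3  3
 b  0  1  1  2  2  3  4  4  4
 c  0  1  2  2  3  3  4  5  5
 c  0  1  2  2  3  3  4  5  6
 b  0  1  2  2  3  4  4  5  6
 c  0  1  2  2  3  4  4  5  6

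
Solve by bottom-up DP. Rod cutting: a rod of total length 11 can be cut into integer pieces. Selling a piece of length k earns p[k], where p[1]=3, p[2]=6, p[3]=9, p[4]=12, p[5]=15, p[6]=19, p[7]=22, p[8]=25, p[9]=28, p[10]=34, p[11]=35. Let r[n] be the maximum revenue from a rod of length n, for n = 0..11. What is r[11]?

37

   n    0    1    2    3    4    5    6    7    8    9   10   11
r[n]    0    3    6    9   12   15   19   22   25   28   34   37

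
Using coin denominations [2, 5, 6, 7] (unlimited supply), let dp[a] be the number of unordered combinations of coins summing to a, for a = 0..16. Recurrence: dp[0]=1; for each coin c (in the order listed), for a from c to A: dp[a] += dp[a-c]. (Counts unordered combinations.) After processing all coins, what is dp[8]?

after  coin     0     1     2     3     4     5     6     7     8     9    10    11    12    13    14    15    16
          2     1     0     1     0     1     0     1     0     1     0     1     0     1     0     1     0     1
          5     1     0     1     0     1     1     1     1     1     1     2     1     2     1     2     2     2
          6     1     0     1     0     1     1     2     1     2     1     3     2     4     2     4     3     5
          7     1     0     1     0     1     1     2     2     2     2     3     3     5     4     6     5     7

2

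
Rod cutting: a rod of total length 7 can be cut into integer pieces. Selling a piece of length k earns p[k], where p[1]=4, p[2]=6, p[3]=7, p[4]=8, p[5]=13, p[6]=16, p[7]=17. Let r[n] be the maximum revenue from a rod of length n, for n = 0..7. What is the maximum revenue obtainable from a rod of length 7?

28

   n    0    1    2    3    4    5    6    7
r[n]    0    4    8   12   16   20   24   28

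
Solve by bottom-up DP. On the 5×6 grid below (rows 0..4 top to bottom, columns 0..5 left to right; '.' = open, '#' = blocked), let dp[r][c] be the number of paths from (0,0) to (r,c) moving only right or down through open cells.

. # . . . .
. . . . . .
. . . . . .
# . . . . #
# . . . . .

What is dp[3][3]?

9

r\c   0   1   2   3   4   5
  0   1   0   0   0   0   0
  1   1   1   1   1   1   1
  2   1   2   3   4   5   6
  3   0   2   5   9  14   0
  4   0   2   7  16  30  30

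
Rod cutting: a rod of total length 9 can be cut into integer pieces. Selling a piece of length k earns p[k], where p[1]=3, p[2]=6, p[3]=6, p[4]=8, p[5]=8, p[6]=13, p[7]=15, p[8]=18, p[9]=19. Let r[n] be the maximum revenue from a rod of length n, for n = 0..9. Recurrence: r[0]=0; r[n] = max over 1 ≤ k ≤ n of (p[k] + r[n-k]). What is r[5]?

   n    0    1    2    3    4    5    6    7    8    9
r[n]    0    3    6    9   12   15   18   21   24   27

15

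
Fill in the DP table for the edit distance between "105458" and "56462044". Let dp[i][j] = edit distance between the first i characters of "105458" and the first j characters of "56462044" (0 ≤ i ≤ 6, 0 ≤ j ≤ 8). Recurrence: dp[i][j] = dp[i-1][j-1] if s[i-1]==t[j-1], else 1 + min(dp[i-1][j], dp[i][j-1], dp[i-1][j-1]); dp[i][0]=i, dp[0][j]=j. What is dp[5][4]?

   ''  5  6  4  6  2  0  4  4
''  0  1  2  3  4  5  6  7  8
 1  1  1  2  3  4  5  6  7  8
 0  2  2  2  3  4  5  5  6  7
 5  3  2  3  3  4  5  6  6  7
 4  4  3  3  3  4  5  6  6  6
 5  5  4  4  4  4  5  6  7  7
 8  6  5  5  5  5  5  6  7  8

4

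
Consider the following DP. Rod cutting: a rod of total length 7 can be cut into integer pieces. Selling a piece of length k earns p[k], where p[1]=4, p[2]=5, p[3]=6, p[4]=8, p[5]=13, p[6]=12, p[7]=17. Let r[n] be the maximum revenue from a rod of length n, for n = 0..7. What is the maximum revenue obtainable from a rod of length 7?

   n    0    1    2    3    4    5    6    7
r[n]    0    4    8   12   16   20   24   28

28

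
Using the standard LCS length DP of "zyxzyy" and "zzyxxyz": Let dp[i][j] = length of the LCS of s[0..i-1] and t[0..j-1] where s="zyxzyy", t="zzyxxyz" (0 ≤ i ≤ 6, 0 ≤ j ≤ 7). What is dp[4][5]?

   ''  z  z  y  x  x  y  z
''  0  0  0  0  0  0  0  0
 z  0  1  1  1  1  1  1  1
 y  0  1  1  2  2  2  2  2
 x  0  1  1  2  3  3  3  3
 z  0  1  2  2  3  3  3  4
 y  0  1  2  3  3  3  4  4
 y  0  1  2  3  3  3  4  4

3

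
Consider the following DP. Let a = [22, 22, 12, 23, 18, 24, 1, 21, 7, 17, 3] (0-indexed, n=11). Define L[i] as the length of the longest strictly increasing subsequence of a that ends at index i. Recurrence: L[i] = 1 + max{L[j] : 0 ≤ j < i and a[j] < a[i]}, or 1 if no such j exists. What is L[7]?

3

   i    0    1    2    3    4    5    6    7    8    9   10
a[i]   22   22   12   23   18   24    1   21    7   17    3
L[i]    1    1    1    2    2    3    1    3    2    3    2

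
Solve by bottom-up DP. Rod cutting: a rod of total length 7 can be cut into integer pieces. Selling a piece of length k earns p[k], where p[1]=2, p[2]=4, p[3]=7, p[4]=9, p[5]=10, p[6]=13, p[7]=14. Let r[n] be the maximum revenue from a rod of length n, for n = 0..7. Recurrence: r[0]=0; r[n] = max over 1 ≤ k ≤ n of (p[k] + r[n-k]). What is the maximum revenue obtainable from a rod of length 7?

   n    0    1    2    3    4    5    6    7
r[n]    0    2    4    7    9   11   14   16

16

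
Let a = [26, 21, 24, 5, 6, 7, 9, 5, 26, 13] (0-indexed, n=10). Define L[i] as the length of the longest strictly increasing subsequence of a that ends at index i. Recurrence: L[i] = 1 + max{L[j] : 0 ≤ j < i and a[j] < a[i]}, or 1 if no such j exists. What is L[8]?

5

   i    0    1    2    3    4    5    6    7    8    9
a[i]   26   21   24    5    6    7    9    5   26   13
L[i]    1    1    2    1    2    3    4    1    5    5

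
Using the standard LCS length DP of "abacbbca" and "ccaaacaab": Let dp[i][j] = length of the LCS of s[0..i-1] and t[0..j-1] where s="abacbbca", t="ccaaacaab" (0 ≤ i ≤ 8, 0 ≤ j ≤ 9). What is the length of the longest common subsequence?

4

   ''  c  c  a  a  a  c  a  a  b
''  0  0  0  0  0  0  0  0  0  0
 a  0  0  0  1  1  1  1  1  1  1
 b  0  0  0  1  1  1  1  1  1  2
 a  0  0  0  1  2  2  2  2  2  2
 c  0  1  1  1  2  2  3  3  3  3
 b  0  1  1  1  2  2  3  3  3  4
 b  0  1  1  1  2  2  3  3  3  4
 c  0  1  2  2  2  2  3  3  3  4
 a  0  1  2  3  3  3  3  4  4  4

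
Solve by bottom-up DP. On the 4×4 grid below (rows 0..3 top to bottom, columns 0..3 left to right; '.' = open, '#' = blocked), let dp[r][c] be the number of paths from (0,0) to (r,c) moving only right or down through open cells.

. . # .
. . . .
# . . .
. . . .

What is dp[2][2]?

r\c   0   1   2   3
  0   1   1   0   0
  1   1   2   2   2
  2   0   2   4   6
  3   0   2   6  12

4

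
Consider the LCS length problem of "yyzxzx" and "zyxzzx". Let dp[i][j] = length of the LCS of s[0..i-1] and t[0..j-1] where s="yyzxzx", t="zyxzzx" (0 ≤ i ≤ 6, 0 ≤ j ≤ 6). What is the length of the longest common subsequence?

   ''  z  y  x  z  z  x
''  0  0  0  0  0  0  0
 y  0  0  1  1  1  1  1
 y  0  0  1  1  1  1  1
 z  0  1  1  1  2  2  2
 x  0  1  1  2  2  2  3
 z  0  1  1  2  3  3  3
 x  0  1  1  2  3  3  4

4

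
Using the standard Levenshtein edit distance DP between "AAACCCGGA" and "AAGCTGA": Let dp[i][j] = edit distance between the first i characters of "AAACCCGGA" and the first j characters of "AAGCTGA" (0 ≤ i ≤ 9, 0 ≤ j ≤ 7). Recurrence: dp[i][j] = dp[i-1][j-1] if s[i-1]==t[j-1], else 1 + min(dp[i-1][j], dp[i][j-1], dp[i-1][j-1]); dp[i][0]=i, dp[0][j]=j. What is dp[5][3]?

   ''  A  A  G  C  T  G  A
''  0  1  2  3  4  5  6  7
 A  1  0  1  2  3  4  5  6
 A  2  1  0  1  2  3  4  5
 A  3  2  1  1  2  3  4  4
 C  4  3  2  2  1  2  3  4
 C  5  4  3  3  2  2  3  4
 C  6  5  4  4  3  3  3  4
 G  7  6  5  4  4  4  3  4
 G  8  7  6  5  5  5  4  4
 A  9  8  7  6  6  6  5  4

3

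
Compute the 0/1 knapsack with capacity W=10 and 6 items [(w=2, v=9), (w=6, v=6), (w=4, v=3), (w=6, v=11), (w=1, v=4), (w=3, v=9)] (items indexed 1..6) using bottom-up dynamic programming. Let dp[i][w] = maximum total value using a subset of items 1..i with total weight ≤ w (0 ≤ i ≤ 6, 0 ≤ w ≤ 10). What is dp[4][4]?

i\w   0   1   2   3   4   5   6   7   8   9  10
  0   0   0   0   0   0   0   0   0   0   0   0
  1   0   0   9   9   9   9   9   9   9   9   9
  2   0   0   9   9   9   9   9   9  15  15  15
  3   0   0   9   9   9   9  12  12  15  15  15
  4   0   0   9   9   9   9  12  12  20  20  20
  5   0   4   9  13  13  13  13  16  20  24  24
  6   0   4   9  13  13  18  22  22  22  24  25

9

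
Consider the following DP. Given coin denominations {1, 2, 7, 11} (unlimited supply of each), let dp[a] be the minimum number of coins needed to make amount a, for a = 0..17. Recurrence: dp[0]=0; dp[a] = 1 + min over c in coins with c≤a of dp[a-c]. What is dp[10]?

 a  0  1  2  3  4  5  6  7  8  9 10 11 12 13 14 15 16 17
dp  0  1  1  2  2  3  3  1  2  2  3  1  2  2  2  3  3  4

3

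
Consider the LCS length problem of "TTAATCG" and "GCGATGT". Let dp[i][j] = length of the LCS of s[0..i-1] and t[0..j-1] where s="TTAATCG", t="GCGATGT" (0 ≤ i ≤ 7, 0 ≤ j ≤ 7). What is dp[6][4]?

   ''  G  C  G  A  T  G  T
''  0  0  0  0  0  0  0  0
 T  0  0  0  0  0  1  1  1
 T  0  0  0  0  0  1  1  2
 A  0  0  0  0  1  1  1  2
 A  0  0  0  0  1  1  1  2
 T  0  0  0  0  1  2  2  2
 C  0  0  1  1  1  2  2  2
 G  0  1  1  2  2  2  3  3

1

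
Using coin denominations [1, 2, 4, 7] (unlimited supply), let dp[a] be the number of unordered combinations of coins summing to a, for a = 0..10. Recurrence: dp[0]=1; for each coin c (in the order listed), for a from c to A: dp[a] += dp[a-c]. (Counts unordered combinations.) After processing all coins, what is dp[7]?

after  coin     0     1     2     3     4     5     6     7     8     9    10
          1     1     1     1     1     1     1     1     1     1     1     1
          2     1     1     2     2     3     3     4     4     5     5     6
          4     1     1     2     2     4     4     6     6     9     9    12
          7     1     1     2     2     4     4     6     7    10    11    14

7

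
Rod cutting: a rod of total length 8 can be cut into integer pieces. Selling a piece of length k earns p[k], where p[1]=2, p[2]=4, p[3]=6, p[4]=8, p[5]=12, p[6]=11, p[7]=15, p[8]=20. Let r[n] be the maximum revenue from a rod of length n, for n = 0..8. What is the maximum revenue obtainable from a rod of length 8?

20

   n    0    1    2    3    4    5    6    7    8
r[n]    0    2    4    6    8   12   14   16   20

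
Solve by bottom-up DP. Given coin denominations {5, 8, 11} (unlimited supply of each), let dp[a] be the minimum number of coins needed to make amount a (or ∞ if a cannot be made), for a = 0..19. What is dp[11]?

1

 a  0  1  2  3  4  5  6  7  8  9 10 11 12 13 14 15 16 17 18 19
dp  0  -  -  -  -  1  -  -  1  -  2  1  -  2  -  3  2  -  3  2
(- denotes ∞ / unreachable)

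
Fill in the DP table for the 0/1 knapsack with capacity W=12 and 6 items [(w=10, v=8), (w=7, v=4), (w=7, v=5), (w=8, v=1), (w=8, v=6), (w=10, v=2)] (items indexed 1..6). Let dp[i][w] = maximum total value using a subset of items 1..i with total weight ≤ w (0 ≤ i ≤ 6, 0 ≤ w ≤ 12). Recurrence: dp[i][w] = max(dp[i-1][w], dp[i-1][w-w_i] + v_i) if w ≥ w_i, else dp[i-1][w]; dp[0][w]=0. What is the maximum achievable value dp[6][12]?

i\w   0   1   2   3   4   5   6   7   8   9  10  11  12
  0   0   0   0   0   0   0   0   0   0   0   0   0   0
  1   0   0   0   0   0   0   0   0   0   0   8   8   8
  2   0   0   0   0   0   0   0   4   4   4   8   8   8
  3   0   0   0   0   0   0   0   5   5   5   8   8   8
  4   0   0   0   0   0   0   0   5   5   5   8   8   8
  5   0   0   0   0   0   0   0   5   6   6   8   8   8
  6   0   0   0   0   0   0   0   5   6   6   8   8   8

8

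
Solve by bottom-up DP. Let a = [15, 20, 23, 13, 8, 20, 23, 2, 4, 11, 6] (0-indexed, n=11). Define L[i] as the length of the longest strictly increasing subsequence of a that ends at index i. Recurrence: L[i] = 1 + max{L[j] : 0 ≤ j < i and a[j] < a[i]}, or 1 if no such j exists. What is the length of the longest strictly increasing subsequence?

3

   i    0    1    2    3    4    5    6    7    8    9   10
a[i]   15   20   23   13    8   20   23    2    4   11    6
L[i]    1    2    3    1    1    2    3    1    2    3    3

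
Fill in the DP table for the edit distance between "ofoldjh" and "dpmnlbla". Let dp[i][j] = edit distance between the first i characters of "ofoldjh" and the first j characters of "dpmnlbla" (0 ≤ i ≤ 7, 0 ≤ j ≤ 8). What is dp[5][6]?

5

   ''  d  p  m  n  l  b  l  a
''  0  1  2  3  4  5  6  7  8
 o  1  1  2  3  4  5  6  7  8
 f  2  2  2  3  4  5  6  7  8
 o  3  3  3  3  4  5  6  7  8
 l  4  4  4  4  4  4  5  6  7
 d  5  4  5  5  5  5  5  6  7
 j  6  5  5  6  6  6  6  6  7
 h  7  6  6  6  7  7  7  7  7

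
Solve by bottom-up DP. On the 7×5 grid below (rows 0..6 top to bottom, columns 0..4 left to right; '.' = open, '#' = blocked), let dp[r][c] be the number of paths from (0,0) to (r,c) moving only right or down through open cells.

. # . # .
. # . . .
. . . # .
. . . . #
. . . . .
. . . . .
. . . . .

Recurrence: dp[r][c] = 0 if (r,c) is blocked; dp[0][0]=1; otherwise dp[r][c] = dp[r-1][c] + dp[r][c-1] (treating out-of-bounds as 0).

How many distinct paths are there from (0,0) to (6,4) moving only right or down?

62

r\c   0   1   2   3   4
  0   1   0   0   0   0
  1   1   0   0   0   0
  2   1   1   1   0   0
  3   1   2   3   3   0
  4   1   3   6   9   9
  5   1   4  10  19  28
  6   1   5  15  34  62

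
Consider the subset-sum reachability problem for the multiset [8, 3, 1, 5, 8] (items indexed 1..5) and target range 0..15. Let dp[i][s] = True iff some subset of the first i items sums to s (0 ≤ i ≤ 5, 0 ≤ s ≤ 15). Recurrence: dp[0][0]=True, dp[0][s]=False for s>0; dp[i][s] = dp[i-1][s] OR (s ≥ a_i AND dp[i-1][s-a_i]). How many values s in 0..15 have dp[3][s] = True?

8

i\s   0   1   2   3   4   5   6   7   8   9  10  11  12  13  14  15
  0   T   F   F   F   F   F   F   F   F   F   F   F   F   F   F   F
  1   T   F   F   F   F   F   F   F   T   F   F   F   F   F   F   F
  2   T   F   F   T   F   F   F   F   T   F   F   T   F   F   F   F
  3   T   T   F   T   T   F   F   F   T   T   F   T   T   F   F   F
  4   T   T   F   T   T   T   T   F   T   T   F   T   T   T   T   F
  5   T   T   F   T   T   T   T   F   T   T   F   T   T   T   T   F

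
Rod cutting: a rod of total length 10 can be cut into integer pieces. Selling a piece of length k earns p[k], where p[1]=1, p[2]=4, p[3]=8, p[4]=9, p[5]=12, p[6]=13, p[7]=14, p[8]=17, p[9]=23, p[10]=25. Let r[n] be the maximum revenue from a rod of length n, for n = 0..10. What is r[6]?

   n    0    1    2    3    4    5    6    7    8    9   10
r[n]    0    1    4    8    9   12   16   17   20   24   25

16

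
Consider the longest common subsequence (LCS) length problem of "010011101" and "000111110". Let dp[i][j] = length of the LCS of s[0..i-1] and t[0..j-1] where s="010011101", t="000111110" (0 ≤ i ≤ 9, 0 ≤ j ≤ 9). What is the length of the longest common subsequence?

7

   ''  0  0  0  1  1  1  1  1  0
''  0  0  0  0  0  0  0  0  0  0
 0  0  1  1  1  1  1  1  1  1  1
 1  0  1  1  1  2  2  2  2  2  2
 0  0  1  2  2  2  2  2  2  2  3
 0  0  1  2  3  3  3  3  3  3  3
 1  0  1  2  3  4  4  4  4  4  4
 1  0  1  2  3  4  5  5  5  5  5
 1  0  1  2  3  4  5  6  6  6  6
 0  0  1  2  3  4  5  6  6  6  7
 1  0  1  2  3  4  5  6  7  7  7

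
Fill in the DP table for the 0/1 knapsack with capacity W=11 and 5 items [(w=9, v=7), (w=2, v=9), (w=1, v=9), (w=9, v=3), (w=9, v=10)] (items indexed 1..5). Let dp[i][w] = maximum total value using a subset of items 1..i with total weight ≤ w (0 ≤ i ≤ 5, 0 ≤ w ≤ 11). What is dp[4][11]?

i\w   0   1   2   3   4   5   6   7   8   9  10  11
  0   0   0   0   0   0   0   0   0   0   0   0   0
  1   0   0   0   0   0   0   0   0   0   7   7   7
  2   0   0   9   9   9   9   9   9   9   9   9  16
  3   0   9   9  18  18  18  18  18  18  18  18  18
  4   0   9   9  18  18  18  18  18  18  18  18  18
  5   0   9   9  18  18  18  18  18  18  18  19  19

18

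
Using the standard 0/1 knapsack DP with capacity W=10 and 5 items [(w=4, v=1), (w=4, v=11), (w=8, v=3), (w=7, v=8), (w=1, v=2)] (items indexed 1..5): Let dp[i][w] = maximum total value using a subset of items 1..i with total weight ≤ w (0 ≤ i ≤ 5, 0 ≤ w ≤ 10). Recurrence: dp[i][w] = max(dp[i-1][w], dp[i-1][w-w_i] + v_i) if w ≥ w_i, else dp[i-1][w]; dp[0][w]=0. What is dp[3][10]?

i\w   0   1   2   3   4   5   6   7   8   9  10
  0   0   0   0   0   0   0   0   0   0   0   0
  1   0   0   0   0   1   1   1   1   1   1   1
  2   0   0   0   0  11  11  11  11  12  12  12
  3   0   0   0   0  11  11  11  11  12  12  12
  4   0   0   0   0  11  11  11  11  12  12  12
  5   0   2   2   2  11  13  13  13  13  14  14

12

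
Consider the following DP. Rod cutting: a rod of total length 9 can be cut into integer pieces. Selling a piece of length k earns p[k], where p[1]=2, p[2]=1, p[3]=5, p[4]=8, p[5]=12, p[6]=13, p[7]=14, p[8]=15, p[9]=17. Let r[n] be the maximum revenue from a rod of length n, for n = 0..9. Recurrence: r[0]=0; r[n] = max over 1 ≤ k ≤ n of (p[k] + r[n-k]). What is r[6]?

14

   n    0    1    2    3    4    5    6    7    8    9
r[n]    0    2    4    6    8   12   14   16   18   20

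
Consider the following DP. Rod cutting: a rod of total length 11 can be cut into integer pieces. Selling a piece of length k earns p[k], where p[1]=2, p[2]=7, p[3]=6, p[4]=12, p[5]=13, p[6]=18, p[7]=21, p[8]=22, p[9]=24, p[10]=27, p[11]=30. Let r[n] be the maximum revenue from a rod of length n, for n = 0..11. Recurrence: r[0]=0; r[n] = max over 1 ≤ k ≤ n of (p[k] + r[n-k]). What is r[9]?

30

   n    0    1    2    3    4    5    6    7    8    9   10   11
r[n]    0    2    7    9   14   16   21   23   28   30   35   37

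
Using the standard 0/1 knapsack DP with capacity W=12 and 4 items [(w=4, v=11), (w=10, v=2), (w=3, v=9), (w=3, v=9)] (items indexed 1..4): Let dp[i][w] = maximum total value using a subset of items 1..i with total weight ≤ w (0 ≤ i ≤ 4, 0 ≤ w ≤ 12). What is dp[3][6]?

i\w   0   1   2   3   4   5   6   7   8   9  10  11  12
  0   0   0   0   0   0   0   0   0   0   0   0   0   0
  1   0   0   0   0  11  11  11  11  11  11  11  11  11
  2   0   0   0   0  11  11  11  11  11  11  11  11  11
  3   0   0   0   9  11  11  11  20  20  20  20  20  20
  4   0   0   0   9  11  11  18  20  20  20  29  29  29

11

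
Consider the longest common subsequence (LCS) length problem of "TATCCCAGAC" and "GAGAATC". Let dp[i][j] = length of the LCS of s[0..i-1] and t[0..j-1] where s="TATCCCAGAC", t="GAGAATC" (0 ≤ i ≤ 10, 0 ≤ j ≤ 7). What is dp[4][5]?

1

   ''  G  A  G  A  A  T  C
''  0  0  0  0  0  0  0  0
 T  0  0  0  0  0  0  1  1
 A  0  0  1  1  1  1  1  1
 T  0  0  1  1  1  1  2  2
 C  0  0  1  1  1  1  2  3
 C  0  0  1  1  1  1  2  3
 C  0  0  1  1  1  1  2  3
 A  0  0  1  1  2  2  2  3
 G  0  1  1  2  2  2  2  3
 A  0  1  2  2  3  3  3  3
 C  0  1  2  2  3  3  3  4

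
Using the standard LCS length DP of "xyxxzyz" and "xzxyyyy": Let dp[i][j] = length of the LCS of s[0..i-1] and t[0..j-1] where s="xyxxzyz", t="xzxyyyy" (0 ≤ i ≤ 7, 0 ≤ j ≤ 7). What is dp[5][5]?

   ''  x  z  x  y  y  y  y
''  0  0  0  0  0  0  0  0
 x  0  1  1  1  1  1  1  1
 y  0  1  1  1  2  2  2  2
 x  0  1  1  2  2  2  2  2
 x  0  1  1  2  2  2  2  2
 z  0  1  2  2  2  2  2  2
 y  0  1  2  2  3  3  3  3
 z  0  1  2  2  3  3  3  3

2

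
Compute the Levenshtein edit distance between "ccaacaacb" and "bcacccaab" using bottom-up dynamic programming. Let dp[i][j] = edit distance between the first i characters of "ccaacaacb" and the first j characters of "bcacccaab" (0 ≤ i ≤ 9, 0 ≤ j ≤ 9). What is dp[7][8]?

3

   ''  b  c  a  c  c  c  a  a  b
''  0  1  2  3  4  5  6  7  8  9
 c  1  1  1  2  3  4  5  6  7  8
 c  2  2  1  2  2  3  4  5  6  7
 a  3  3  2  1  2  3  4  4  5  6
 a  4  4  3  2  2  3  4  4  4  5
 c  5  5  4  3  2  2  3  4  5  5
 a  6  6  5  4  3  3  3  3  4  5
 a  7  7  6  5  4  4  4  3  3  4
 c  8  8  7  6  5  4  4  4  4  4
 b  9  8  8  7  6  5  5  5  5  4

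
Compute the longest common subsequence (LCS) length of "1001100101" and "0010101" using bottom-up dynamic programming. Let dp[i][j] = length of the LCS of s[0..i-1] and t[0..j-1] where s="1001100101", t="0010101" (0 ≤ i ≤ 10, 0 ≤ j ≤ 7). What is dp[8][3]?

   ''  0  0  1  0  1  0  1
''  0  0  0  0  0  0  0  0
 1  0  0  0  1  1  1  1  1
 0  0  1  1  1  2  2  2  2
 0  0  1  2  2  2  2  3  3
 1  0  1  2  3  3  3  3  4
 1  0  1  2  3  3  4  4  4
 0  0  1  2  3  4  4  5  5
 0  0  1  2  3  4  4  5  5
 1  0  1  2  3  4  5  5  6
 0  0  1  2  3  4  5  6  6
 1  0  1  2  3  4  5  6  7

3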